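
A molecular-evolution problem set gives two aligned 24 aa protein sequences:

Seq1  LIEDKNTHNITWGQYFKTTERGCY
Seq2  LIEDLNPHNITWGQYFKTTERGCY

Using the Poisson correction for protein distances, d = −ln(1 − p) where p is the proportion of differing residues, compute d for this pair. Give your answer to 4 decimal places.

Differing sites — 5:K/L; 7:T/P.
p = 2/24 = 0.083333.
d = −ln(1 − 0.083333) = −ln(0.916667) = 0.0870.

0.0870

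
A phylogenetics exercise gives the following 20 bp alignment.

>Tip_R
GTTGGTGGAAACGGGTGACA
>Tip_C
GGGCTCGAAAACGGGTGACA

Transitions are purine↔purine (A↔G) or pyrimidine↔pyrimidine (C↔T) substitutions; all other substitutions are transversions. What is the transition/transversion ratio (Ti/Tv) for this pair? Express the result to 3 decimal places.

Differing sites — 2:T/G (Tv); 3:T/G (Tv); 4:G/C (Tv); 5:G/T (Tv); 6:T/C (Ti); 8:G/A (Ti).
Of the 6 differences, 2 transitions and 4 transversions, so Ti/Tv = 2/4 = 0.500.

0.500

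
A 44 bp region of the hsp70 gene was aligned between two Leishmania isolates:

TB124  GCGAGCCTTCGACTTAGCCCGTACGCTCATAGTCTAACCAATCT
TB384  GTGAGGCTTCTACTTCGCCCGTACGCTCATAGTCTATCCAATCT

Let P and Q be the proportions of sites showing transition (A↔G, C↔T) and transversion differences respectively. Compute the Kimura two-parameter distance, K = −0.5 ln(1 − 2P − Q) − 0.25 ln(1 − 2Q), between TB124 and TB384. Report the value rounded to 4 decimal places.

The sequences differ at positions 2 (C/T, transition), 6 (C/G, transversion), 11 (G/T, transversion), 16 (A/C, transversion), 37 (A/T, transversion).
Of the 5 differences, 1 transition and 4 transversions over 44 sites: P = 1/44 = 0.022727, Q = 4/44 = 0.090909.
d = −0.5·ln(0.863637) − 0.25·ln(0.818182) = −0.5·(-0.146603) − 0.25·(-0.200670) = 0.1235.

0.1235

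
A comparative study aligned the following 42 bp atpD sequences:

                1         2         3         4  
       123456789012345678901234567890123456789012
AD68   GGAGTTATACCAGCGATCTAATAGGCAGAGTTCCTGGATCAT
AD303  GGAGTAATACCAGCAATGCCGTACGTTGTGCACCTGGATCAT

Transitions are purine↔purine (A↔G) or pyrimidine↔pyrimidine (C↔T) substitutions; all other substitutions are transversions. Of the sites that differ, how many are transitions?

5

Mismatches occur at site 6 (T/A, transversion), site 15 (G/A, transition), site 18 (C/G, transversion), site 19 (T/C, transition), site 20 (A/C, transversion), site 21 (A/G, transition), site 24 (G/C, transversion), site 26 (C/T, transition), site 27 (A/T, transversion), site 29 (A/T, transversion), site 31 (T/C, transition), site 32 (T/A, transversion).
Of the 12 differences, 5 transitions and 7 transversions, so the answer is 5.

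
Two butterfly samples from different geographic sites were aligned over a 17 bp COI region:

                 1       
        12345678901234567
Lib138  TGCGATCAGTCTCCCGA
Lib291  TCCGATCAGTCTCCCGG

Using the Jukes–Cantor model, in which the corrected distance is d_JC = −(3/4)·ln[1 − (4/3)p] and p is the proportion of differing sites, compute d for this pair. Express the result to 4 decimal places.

0.1280

The sequences differ at positions 2 (G/C), 17 (A/G).
p = 2/17 = 0.117647.
d = −0.75 · ln(1 − (4/3)·0.117647) = −0.75 · ln(0.843137) = −0.75 · (-0.170626) = 0.1280.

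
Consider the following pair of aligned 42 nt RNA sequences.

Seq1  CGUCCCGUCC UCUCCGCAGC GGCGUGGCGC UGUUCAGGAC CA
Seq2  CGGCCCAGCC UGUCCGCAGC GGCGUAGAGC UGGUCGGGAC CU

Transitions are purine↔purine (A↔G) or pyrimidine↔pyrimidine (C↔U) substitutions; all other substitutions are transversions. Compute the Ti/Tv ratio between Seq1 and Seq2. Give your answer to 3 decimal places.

0.500

Differing sites — 3:U/G (Tv); 7:G/A (Ti); 8:U/G (Tv); 12:C/G (Tv); 26:G/A (Ti); 28:C/A (Tv); 33:U/G (Tv); 36:A/G (Ti); 42:A/U (Tv).
Of the 9 differences, 3 transitions and 6 transversions, so Ti/Tv = 3/6 = 0.500.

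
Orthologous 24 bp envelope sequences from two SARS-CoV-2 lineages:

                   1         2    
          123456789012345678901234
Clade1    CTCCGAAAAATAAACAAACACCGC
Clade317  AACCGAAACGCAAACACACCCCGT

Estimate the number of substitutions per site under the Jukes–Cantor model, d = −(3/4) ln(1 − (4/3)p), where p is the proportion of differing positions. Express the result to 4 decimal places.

0.4408

Mismatches occur at site 1 (C→A), site 2 (T→A), site 9 (A→C), site 10 (A→G), site 11 (T→C), site 17 (A→C), site 20 (A→C), site 24 (C→T).
p = 8/24 = 0.333333.
d = −0.75 · ln(1 − (4/3)·0.333333) = −0.75 · ln(0.555556) = −0.75 · (-0.587786) = 0.4408.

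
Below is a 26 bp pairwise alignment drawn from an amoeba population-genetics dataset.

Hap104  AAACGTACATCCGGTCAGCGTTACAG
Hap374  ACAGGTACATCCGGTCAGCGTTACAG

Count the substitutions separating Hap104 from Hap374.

2

Mismatches occur at site 2 (A/C), site 4 (C/G).
That gives 2 mismatches out of 26 aligned sites, so the Hamming distance is 2.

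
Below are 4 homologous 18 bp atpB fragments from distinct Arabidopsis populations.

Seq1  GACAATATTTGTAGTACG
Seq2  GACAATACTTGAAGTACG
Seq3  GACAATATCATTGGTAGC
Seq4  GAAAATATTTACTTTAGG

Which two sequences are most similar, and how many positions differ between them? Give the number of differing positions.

Pairwise Hamming distances:
  Seq1 vs Seq2: 2
  Seq1 vs Seq3: 6
  Seq1 vs Seq4: 6
  Seq2 vs Seq3: 8
  Seq2 vs Seq4: 7
  Seq3 vs Seq4: 8
The smallest is 2, between Seq1 and Seq2.

2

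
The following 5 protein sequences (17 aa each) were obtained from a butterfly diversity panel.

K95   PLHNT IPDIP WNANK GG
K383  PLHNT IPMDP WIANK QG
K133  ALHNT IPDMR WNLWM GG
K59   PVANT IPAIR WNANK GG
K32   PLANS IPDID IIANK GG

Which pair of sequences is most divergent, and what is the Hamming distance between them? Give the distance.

Pairwise Hamming distances:
  K95 vs K383: 4
  K95 vs K133: 6
  K95 vs K59: 4
  K95 vs K32: 5
  K383 vs K133: 9
  K383 vs K59: 7
  K383 vs K32: 7
  K133 vs K59: 8
  K133 vs K32: 10
  K59 vs K32: 6
The largest is 10, between K133 and K32.

10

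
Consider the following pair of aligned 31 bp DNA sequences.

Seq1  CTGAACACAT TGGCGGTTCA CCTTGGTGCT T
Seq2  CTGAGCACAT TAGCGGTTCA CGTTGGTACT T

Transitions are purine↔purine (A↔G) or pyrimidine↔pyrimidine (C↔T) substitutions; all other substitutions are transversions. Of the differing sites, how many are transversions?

Differing sites — 5:A/G (Ti); 12:G/A (Ti); 22:C/G (Tv); 28:G/A (Ti).
Of the 4 differences, 3 transitions and 1 transversion, so the answer is 1.

1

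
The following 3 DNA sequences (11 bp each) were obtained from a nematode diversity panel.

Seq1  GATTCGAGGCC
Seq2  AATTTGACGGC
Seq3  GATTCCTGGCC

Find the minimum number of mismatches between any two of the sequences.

2

Pairwise Hamming distances:
  Seq1 vs Seq2: 4
  Seq1 vs Seq3: 2
  Seq2 vs Seq3: 6
The smallest is 2, between Seq1 and Seq3.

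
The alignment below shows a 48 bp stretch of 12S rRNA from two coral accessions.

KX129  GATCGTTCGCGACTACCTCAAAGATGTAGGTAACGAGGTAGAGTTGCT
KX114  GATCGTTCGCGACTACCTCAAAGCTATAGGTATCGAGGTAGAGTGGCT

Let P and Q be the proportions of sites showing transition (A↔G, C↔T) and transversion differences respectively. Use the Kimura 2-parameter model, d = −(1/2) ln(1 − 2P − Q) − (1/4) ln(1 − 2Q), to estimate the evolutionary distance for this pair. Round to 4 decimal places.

The sequences differ at positions 24 (A/C, transversion), 26 (G/A, transition), 33 (A/T, transversion), 45 (T/G, transversion).
Of the 4 differences, 1 transition and 3 transversions over 48 sites: P = 1/48 = 0.020833, Q = 3/48 = 0.062500.
d = −0.5·ln(0.895834) − 0.25·ln(0.875000) = −0.5·(-0.110000) − 0.25·(-0.133531) = 0.0884.

0.0884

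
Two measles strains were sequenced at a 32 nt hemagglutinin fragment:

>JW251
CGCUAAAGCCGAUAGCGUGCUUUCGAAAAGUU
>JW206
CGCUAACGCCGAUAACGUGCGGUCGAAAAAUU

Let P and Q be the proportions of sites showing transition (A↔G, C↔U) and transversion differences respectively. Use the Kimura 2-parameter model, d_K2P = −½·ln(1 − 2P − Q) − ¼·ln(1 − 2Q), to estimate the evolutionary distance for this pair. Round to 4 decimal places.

The sequences differ at positions 7 (A/C, transversion), 15 (G/A, transition), 21 (U/G, transversion), 22 (U/G, transversion), 30 (G/A, transition).
Of the 5 differences, 2 transitions and 3 transversions over 32 sites: P = 2/32 = 0.062500, Q = 3/32 = 0.093750.
d = −0.5·ln(0.781250) − 0.25·ln(0.812500) = −0.5·(-0.246860) − 0.25·(-0.207639) = 0.1753.

0.1753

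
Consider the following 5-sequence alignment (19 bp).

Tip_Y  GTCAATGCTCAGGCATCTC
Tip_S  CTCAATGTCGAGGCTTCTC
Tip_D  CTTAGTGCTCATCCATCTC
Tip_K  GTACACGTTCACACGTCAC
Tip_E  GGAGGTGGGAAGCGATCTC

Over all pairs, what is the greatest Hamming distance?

12

Pairwise Hamming distances:
  Tip_Y vs Tip_S: 5
  Tip_Y vs Tip_D: 5
  Tip_Y vs Tip_K: 8
  Tip_Y vs Tip_E: 9
  Tip_S vs Tip_D: 8
  Tip_S vs Tip_K: 10
  Tip_S vs Tip_E: 11
  Tip_D vs Tip_K: 10
  Tip_D vs Tip_E: 9
  Tip_K vs Tip_E: 12
The largest is 12, between Tip_K and Tip_E.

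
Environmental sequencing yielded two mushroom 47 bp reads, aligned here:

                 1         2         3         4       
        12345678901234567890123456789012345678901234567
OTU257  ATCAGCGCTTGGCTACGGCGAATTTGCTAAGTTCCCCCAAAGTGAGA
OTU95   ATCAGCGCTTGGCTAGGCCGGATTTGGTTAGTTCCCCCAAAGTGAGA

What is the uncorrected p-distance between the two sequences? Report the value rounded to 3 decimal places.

0.106

The sequences differ at positions 16 (C/G), 18 (G/C), 21 (A/G), 27 (C/G), 29 (A/T).
There are 5 differences over 47 sites, so p = 5/47 = 0.106.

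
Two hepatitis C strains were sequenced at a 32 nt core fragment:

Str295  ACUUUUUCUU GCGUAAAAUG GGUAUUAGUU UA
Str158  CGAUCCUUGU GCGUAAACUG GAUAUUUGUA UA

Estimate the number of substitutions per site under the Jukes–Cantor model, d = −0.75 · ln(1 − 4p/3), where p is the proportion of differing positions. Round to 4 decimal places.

0.4598

The sequences differ at positions 1 (A/C), 2 (C/G), 3 (U/A), 5 (U/C), 6 (U/C), 8 (C/U), 9 (U/G), 18 (A/C), 22 (G/A), 27 (A/U), 30 (U/A).
p = 11/32 = 0.343750.
d = −0.75 · ln(1 − (4/3)·0.343750) = −0.75 · ln(0.541667) = −0.75 · (-0.613104) = 0.4598.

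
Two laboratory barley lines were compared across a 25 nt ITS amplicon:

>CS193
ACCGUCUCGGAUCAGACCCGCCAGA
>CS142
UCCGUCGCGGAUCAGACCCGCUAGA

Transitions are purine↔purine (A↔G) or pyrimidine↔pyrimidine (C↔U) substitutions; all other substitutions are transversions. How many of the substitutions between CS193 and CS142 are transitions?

Mismatches occur at site 1 (A↔U, transversion), site 7 (U↔G, transversion), site 22 (C↔U, transition).
Of the 3 differences, 1 transition and 2 transversions, so the answer is 1.

1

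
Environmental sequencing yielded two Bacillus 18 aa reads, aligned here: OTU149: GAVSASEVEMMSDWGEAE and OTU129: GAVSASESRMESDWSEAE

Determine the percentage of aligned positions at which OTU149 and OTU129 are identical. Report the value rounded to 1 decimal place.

Mismatches occur at site 8 (V/S), site 9 (E/R), site 11 (M/E), site 15 (G/S).
14 of the 18 sites match, so the percent identity is 14/18 × 100 = 77.8%.

77.8%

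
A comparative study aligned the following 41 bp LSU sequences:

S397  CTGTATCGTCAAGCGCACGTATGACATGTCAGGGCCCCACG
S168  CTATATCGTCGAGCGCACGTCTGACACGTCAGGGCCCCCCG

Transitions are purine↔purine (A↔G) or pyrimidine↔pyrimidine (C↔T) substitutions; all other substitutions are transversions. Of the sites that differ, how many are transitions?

The sequences differ at positions 3 (G/A, transition), 11 (A/G, transition), 21 (A/C, transversion), 27 (T/C, transition), 39 (A/C, transversion).
Of the 5 differences, 3 transitions and 2 transversions, so the answer is 3.

3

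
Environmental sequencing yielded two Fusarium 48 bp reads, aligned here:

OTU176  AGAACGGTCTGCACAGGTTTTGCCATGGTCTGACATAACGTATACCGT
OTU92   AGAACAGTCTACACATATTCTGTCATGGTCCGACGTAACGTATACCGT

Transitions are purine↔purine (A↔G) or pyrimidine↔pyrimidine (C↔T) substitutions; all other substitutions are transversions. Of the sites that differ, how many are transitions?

7

Differing sites — 6:G/A (Ti); 11:G/A (Ti); 16:G/T (Tv); 17:G/A (Ti); 20:T/C (Ti); 23:C/T (Ti); 31:T/C (Ti); 35:A/G (Ti).
Of the 8 differences, 7 transitions and 1 transversion, so the answer is 7.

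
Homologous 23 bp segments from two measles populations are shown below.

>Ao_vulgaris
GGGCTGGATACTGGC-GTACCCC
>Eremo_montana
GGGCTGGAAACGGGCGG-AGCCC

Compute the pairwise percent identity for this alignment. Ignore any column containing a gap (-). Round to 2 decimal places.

85.71%

Excluding the 2 gap columns leaves 21 comparable sites.
Mismatches occur at site 9 (T→A), site 12 (T→G), site 20 (C→G).
18 of the 21 comparable sites match, so the percent identity is 18/21 × 100 = 85.71%.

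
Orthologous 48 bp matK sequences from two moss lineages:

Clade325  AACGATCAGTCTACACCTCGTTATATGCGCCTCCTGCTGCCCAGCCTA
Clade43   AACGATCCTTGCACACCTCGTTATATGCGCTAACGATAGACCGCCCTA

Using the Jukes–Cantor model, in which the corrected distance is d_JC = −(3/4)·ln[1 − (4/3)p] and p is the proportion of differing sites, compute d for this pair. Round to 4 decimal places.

Mismatches occur at site 8 (A→C), site 9 (G→T), site 11 (C→G), site 12 (T→C), site 31 (C→T), site 32 (T→A), site 33 (C→A), site 35 (T→G), site 36 (G→A), site 37 (C→T), site 38 (T→A), site 40 (C→A), site 43 (A→G), site 44 (G→C).
p = 14/48 = 0.291667.
d = −0.75 · ln(1 − (4/3)·0.291667) = −0.75 · ln(0.611111) = −0.75 · (-0.492477) = 0.3694.

0.3694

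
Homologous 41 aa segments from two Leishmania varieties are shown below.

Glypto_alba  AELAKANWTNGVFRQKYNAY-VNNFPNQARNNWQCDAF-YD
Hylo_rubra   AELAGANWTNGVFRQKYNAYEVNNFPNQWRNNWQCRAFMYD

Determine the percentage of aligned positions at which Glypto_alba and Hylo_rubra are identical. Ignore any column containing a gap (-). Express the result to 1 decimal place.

Excluding the 2 gap columns leaves 39 comparable sites.
Differing sites — 5:K/G; 29:A/W; 36:D/R.
36 of the 39 comparable sites match, so the percent identity is 36/39 × 100 = 92.3%.

92.3%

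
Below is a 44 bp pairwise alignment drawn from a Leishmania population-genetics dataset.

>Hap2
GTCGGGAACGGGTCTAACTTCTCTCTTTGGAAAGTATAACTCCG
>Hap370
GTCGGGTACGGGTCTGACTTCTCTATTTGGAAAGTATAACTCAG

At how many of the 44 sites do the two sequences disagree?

4

The sequences differ at positions 7 (A/T), 16 (A/G), 25 (C/A), 43 (C/A).
That gives 4 mismatches out of 44 aligned sites, so the Hamming distance is 4.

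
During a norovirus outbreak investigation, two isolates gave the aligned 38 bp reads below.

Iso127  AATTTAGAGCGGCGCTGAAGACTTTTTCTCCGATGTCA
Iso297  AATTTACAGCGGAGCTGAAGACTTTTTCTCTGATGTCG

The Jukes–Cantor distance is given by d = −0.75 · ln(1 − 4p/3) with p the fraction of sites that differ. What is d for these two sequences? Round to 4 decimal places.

Differing sites — 7:G/C; 13:C/A; 31:C/T; 38:A/G.
p = 4/38 = 0.105263.
d = −0.75 · ln(1 − (4/3)·0.105263) = −0.75 · ln(0.859649) = −0.75 · (-0.151231) = 0.1134.

0.1134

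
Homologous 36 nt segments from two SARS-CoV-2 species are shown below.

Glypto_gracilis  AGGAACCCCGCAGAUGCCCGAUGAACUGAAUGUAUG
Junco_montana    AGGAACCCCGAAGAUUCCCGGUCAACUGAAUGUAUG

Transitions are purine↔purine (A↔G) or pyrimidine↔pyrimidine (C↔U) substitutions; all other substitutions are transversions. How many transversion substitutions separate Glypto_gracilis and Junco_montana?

3

Differing sites — 11:C/A (Tv); 16:G/U (Tv); 21:A/G (Ti); 23:G/C (Tv).
Of the 4 differences, 1 transition and 3 transversions, so the answer is 3.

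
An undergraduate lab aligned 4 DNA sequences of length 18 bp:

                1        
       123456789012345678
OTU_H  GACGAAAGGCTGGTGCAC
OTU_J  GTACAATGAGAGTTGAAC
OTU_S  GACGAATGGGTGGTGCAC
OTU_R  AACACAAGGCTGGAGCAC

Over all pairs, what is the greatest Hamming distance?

12

Pairwise Hamming distances:
  OTU_H vs OTU_J: 9
  OTU_H vs OTU_S: 2
  OTU_H vs OTU_R: 4
  OTU_J vs OTU_S: 7
  OTU_J vs OTU_R: 12
  OTU_S vs OTU_R: 6
The largest is 12, between OTU_J and OTU_R.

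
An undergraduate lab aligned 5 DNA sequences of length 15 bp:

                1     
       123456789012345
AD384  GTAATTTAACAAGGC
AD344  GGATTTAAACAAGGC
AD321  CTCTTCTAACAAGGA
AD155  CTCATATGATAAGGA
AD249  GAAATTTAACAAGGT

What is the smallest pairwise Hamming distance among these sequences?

Pairwise Hamming distances:
  AD384 vs AD344: 3
  AD384 vs AD321: 5
  AD384 vs AD155: 6
  AD384 vs AD249: 2
  AD344 vs AD321: 6
  AD344 vs AD155: 9
  AD344 vs AD249: 4
  AD321 vs AD155: 4
  AD321 vs AD249: 6
  AD155 vs AD249: 7
The smallest is 2, between AD384 and AD249.

2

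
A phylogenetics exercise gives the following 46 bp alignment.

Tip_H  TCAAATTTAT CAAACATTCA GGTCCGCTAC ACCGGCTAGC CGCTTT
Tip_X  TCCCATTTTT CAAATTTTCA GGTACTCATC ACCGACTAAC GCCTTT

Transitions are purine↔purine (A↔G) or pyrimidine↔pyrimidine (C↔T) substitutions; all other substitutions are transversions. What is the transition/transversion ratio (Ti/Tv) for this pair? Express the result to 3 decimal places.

Differing sites — 3:A/C (Tv); 4:A/C (Tv); 9:A/T (Tv); 15:C/T (Ti); 16:A/T (Tv); 24:C/A (Tv); 26:G/T (Tv); 28:T/A (Tv); 29:A/T (Tv); 35:G/A (Ti); 39:G/A (Ti); 41:C/G (Tv); 42:G/C (Tv).
Of the 13 differences, 3 transitions and 10 transversions, so Ti/Tv = 3/10 = 0.300.

0.300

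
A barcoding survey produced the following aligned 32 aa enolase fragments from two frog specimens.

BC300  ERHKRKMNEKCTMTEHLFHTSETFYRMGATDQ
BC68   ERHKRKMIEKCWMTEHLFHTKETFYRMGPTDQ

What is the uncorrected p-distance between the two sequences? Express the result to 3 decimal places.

Mismatches occur at site 8 (N↔I), site 12 (T↔W), site 21 (S↔K), site 29 (A↔P).
There are 4 differences over 32 sites, so p = 4/32 = 0.125.

0.125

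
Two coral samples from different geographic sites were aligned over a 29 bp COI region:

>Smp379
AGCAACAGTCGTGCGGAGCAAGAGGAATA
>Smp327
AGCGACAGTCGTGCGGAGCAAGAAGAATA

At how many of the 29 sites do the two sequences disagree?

Differing sites — 4:A/G; 24:G/A.
That gives 2 mismatches out of 29 aligned sites, so the Hamming distance is 2.

2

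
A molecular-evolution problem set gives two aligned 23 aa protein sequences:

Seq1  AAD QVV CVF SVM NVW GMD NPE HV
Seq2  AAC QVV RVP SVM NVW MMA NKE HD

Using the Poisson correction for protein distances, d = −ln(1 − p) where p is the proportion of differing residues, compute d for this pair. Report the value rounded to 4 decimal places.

Mismatches occur at site 3 (D/C), site 7 (C/R), site 9 (F/P), site 16 (G/M), site 18 (D/A), site 20 (P/K), site 23 (V/D).
p = 7/23 = 0.304348.
d = −ln(1 − 0.304348) = −ln(0.695652) = 0.3629.

0.3629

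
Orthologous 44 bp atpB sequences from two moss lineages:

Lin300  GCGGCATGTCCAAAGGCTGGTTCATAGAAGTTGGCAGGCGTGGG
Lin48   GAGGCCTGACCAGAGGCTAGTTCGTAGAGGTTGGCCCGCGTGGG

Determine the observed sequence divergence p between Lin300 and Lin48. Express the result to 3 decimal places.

The sequences differ at positions 2 (C/A), 6 (A/C), 9 (T/A), 13 (A/G), 19 (G/A), 24 (A/G), 29 (A/G), 36 (A/C), 37 (G/C).
There are 9 differences over 44 sites, so p = 9/44 = 0.205.

0.205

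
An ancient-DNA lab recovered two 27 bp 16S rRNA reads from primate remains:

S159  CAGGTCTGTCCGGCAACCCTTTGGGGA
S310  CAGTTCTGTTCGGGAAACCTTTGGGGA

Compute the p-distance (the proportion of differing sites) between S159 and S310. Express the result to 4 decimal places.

Differing sites — 4:G/T; 10:C/T; 14:C/G; 17:C/A.
There are 4 differences over 27 sites, so p = 4/27 = 0.1481.

0.1481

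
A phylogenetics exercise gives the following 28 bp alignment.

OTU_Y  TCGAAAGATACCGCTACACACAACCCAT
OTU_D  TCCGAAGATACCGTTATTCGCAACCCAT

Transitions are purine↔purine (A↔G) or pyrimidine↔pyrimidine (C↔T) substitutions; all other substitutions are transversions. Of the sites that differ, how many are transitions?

4

The sequences differ at positions 3 (G/C, transversion), 4 (A/G, transition), 14 (C/T, transition), 17 (C/T, transition), 18 (A/T, transversion), 20 (A/G, transition).
Of the 6 differences, 4 transitions and 2 transversions, so the answer is 4.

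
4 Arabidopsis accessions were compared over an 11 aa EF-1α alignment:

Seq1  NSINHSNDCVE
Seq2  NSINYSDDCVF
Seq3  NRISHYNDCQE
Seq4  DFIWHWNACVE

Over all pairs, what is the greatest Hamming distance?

8

Pairwise Hamming distances:
  Seq1 vs Seq2: 3
  Seq1 vs Seq3: 4
  Seq1 vs Seq4: 5
  Seq2 vs Seq3: 7
  Seq2 vs Seq4: 8
  Seq3 vs Seq4: 6
The largest is 8, between Seq2 and Seq4.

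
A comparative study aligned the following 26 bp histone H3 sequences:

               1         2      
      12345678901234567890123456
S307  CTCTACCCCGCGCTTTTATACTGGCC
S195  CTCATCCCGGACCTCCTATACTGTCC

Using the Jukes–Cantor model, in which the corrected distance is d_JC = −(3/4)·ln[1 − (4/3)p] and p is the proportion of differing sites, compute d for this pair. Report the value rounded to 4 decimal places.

0.3961

Mismatches occur at site 4 (T→A), site 5 (A→T), site 9 (C→G), site 11 (C→A), site 12 (G→C), site 15 (T→C), site 16 (T→C), site 24 (G→T).
p = 8/26 = 0.307692.
d = −0.75 · ln(1 − (4/3)·0.307692) = −0.75 · ln(0.589744) = −0.75 · (-0.528067) = 0.3961.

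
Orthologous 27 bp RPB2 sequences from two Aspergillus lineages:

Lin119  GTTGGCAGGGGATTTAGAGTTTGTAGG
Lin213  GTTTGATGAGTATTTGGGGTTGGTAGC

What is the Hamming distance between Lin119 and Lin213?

The sequences differ at positions 4 (G/T), 6 (C/A), 7 (A/T), 9 (G/A), 11 (G/T), 16 (A/G), 18 (A/G), 22 (T/G), 27 (G/C).
That gives 9 mismatches out of 27 aligned sites, so the Hamming distance is 9.

9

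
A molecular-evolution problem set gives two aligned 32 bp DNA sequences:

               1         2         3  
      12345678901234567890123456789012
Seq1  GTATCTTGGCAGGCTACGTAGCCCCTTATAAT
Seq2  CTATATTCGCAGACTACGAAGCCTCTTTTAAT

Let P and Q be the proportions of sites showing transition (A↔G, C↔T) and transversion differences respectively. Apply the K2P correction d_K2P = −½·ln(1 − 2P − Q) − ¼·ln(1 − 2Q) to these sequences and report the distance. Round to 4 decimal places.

Mismatches occur at site 1 (G↔C, transversion), site 5 (C↔A, transversion), site 8 (G↔C, transversion), site 13 (G↔A, transition), site 19 (T↔A, transversion), site 24 (C↔T, transition), site 28 (A↔T, transversion).
Of the 7 differences, 2 transitions and 5 transversions over 32 sites: P = 2/32 = 0.062500, Q = 5/32 = 0.156250.
d = −0.5·ln(0.718750) − 0.25·ln(0.687500) = −0.5·(-0.330242) − 0.25·(-0.374693) = 0.2588.

0.2588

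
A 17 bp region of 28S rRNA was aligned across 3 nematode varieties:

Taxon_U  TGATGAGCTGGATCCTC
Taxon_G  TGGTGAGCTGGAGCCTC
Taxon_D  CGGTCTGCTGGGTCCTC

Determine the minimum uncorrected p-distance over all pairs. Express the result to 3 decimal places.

Pairwise Hamming distances:
  Taxon_U vs Taxon_G: 2
  Taxon_U vs Taxon_D: 5
  Taxon_G vs Taxon_D: 5
The smallest is 2 mismatches, between Taxon_U and Taxon_G; p = 2/17 = 0.118.

0.118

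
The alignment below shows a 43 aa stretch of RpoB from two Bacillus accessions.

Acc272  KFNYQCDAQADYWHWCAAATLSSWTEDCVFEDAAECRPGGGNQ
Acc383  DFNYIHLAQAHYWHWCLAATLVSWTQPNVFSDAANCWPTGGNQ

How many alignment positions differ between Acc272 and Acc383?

Mismatches occur at site 1 (K↔D), site 5 (Q↔I), site 6 (C↔H), site 7 (D↔L), site 11 (D↔H), site 17 (A↔L), site 22 (S↔V), site 26 (E↔Q), site 27 (D↔P), site 28 (C↔N), site 31 (E↔S), site 35 (E↔N), site 37 (R↔W), site 39 (G↔T).
That gives 14 mismatches out of 43 aligned sites, so the Hamming distance is 14.

14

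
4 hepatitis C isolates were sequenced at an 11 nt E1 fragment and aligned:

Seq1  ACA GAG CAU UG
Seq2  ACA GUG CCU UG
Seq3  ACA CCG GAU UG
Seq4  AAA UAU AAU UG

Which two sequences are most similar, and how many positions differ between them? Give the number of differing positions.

Pairwise Hamming distances:
  Seq1 vs Seq2: 2
  Seq1 vs Seq3: 3
  Seq1 vs Seq4: 4
  Seq2 vs Seq3: 4
  Seq2 vs Seq4: 6
  Seq3 vs Seq4: 5
The smallest is 2, between Seq1 and Seq2.

2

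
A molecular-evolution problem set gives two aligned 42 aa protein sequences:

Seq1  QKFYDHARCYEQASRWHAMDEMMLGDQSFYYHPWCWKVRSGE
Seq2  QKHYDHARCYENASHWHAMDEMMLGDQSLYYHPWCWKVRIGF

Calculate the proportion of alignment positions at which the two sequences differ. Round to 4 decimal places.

0.1429

Mismatches occur at site 3 (F↔H), site 12 (Q↔N), site 15 (R↔H), site 29 (F↔L), site 40 (S↔I), site 42 (E↔F).
There are 6 differences over 42 sites, so p = 6/42 = 0.1429.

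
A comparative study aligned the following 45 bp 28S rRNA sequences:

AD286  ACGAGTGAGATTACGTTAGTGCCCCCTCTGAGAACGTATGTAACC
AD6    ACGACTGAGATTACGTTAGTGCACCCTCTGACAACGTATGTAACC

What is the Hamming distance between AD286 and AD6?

The sequences differ at positions 5 (G/C), 23 (C/A), 32 (G/C).
That gives 3 mismatches out of 45 aligned sites, so the Hamming distance is 3.

3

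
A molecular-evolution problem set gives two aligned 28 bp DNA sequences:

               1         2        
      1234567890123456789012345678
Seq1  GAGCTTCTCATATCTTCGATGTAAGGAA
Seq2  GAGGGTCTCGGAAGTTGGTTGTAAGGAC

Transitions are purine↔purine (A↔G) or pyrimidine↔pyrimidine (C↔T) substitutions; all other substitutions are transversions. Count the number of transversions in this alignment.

Differing sites — 4:C/G (Tv); 5:T/G (Tv); 10:A/G (Ti); 11:T/G (Tv); 13:T/A (Tv); 14:C/G (Tv); 17:C/G (Tv); 19:A/T (Tv); 28:A/C (Tv).
Of the 9 differences, 1 transition and 8 transversions, so the answer is 8.

8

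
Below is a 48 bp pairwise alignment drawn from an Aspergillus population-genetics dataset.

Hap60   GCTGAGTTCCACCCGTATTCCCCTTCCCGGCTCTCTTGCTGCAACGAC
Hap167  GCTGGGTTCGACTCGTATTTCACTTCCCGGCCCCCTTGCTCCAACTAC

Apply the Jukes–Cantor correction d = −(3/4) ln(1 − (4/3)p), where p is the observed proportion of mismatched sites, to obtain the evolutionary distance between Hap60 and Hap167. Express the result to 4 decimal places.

0.2158

The sequences differ at positions 5 (A/G), 10 (C/G), 13 (C/T), 20 (C/T), 22 (C/A), 32 (T/C), 34 (T/C), 41 (G/C), 46 (G/T).
p = 9/48 = 0.187500.
d = −0.75 · ln(1 − (4/3)·0.187500) = −0.75 · ln(0.750000) = −0.75 · (-0.287682) = 0.2158.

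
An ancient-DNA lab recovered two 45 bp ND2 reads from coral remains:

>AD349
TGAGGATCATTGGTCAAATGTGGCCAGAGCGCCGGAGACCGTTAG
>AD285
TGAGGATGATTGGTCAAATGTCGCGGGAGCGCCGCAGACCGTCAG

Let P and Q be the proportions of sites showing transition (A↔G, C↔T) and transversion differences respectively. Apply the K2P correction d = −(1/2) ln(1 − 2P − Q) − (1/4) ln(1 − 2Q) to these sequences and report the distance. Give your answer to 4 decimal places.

The sequences differ at positions 8 (C/G, transversion), 22 (G/C, transversion), 25 (C/G, transversion), 26 (A/G, transition), 35 (G/C, transversion), 43 (T/C, transition).
Of the 6 differences, 2 transitions and 4 transversions over 45 sites: P = 2/45 = 0.044444, Q = 4/45 = 0.088889.
d = −0.5·ln(0.822223) − 0.25·ln(0.822222) = −0.5·(-0.195744) − 0.25·(-0.195745) = 0.1468.

0.1468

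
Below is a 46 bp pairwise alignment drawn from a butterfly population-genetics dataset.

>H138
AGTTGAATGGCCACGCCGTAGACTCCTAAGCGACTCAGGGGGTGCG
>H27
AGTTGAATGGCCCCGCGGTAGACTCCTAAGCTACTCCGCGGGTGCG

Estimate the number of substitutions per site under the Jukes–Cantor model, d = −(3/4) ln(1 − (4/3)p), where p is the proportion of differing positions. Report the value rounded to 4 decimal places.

The sequences differ at positions 13 (A/C), 17 (C/G), 32 (G/T), 37 (A/C), 39 (G/C).
p = 5/46 = 0.108696.
d = −0.75 · ln(1 − (4/3)·0.108696) = −0.75 · ln(0.855072) = −0.75 · (-0.156570) = 0.1174.

0.1174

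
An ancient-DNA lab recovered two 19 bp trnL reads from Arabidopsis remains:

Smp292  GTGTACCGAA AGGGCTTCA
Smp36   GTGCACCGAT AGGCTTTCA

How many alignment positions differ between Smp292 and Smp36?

4

Differing sites — 4:T/C; 10:A/T; 14:G/C; 15:C/T.
That gives 4 mismatches out of 19 aligned sites, so the Hamming distance is 4.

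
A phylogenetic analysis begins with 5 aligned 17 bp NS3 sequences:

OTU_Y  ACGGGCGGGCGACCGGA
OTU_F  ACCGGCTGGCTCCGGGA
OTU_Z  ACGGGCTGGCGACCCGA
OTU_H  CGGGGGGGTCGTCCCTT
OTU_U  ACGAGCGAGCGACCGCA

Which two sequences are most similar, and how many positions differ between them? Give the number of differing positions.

2

Pairwise Hamming distances:
  OTU_Y vs OTU_F: 5
  OTU_Y vs OTU_Z: 2
  OTU_Y vs OTU_H: 8
  OTU_Y vs OTU_U: 3
  OTU_F vs OTU_Z: 5
  OTU_F vs OTU_H: 12
  OTU_F vs OTU_U: 8
  OTU_Z vs OTU_H: 8
  OTU_Z vs OTU_U: 5
  OTU_H vs OTU_U: 10
The smallest is 2, between OTU_Y and OTU_Z.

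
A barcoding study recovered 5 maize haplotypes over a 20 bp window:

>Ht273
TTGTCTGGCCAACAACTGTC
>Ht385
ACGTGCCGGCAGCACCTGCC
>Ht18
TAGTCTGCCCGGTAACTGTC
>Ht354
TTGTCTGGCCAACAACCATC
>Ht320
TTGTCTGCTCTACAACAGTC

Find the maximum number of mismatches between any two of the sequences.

Pairwise Hamming distances:
  Ht273 vs Ht385: 9
  Ht273 vs Ht18: 5
  Ht273 vs Ht354: 2
  Ht273 vs Ht320: 4
  Ht385 vs Ht18: 11
  Ht385 vs Ht354: 11
  Ht385 vs Ht320: 12
  Ht18 vs Ht354: 7
  Ht18 vs Ht320: 6
  Ht354 vs Ht320: 5
The largest is 12, between Ht385 and Ht320.

12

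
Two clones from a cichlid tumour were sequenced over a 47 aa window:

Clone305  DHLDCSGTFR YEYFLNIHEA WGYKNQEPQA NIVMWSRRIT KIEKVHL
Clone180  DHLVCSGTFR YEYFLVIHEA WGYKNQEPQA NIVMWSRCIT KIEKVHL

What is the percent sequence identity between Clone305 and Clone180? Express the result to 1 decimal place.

93.6%

Mismatches occur at site 4 (D/V), site 16 (N/V), site 38 (R/C).
44 of the 47 sites match, so the percent identity is 44/47 × 100 = 93.6%.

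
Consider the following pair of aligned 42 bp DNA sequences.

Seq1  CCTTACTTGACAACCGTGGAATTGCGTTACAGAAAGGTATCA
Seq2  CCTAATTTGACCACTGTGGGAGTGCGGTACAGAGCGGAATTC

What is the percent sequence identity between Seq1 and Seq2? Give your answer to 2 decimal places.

The sequences differ at positions 4 (T/A), 6 (C/T), 12 (A/C), 15 (C/T), 20 (A/G), 22 (T/G), 27 (T/G), 34 (A/G), 35 (A/C), 38 (T/A), 41 (C/T), 42 (A/C).
30 of the 42 sites match, so the percent identity is 30/42 × 100 = 71.43%.

71.43%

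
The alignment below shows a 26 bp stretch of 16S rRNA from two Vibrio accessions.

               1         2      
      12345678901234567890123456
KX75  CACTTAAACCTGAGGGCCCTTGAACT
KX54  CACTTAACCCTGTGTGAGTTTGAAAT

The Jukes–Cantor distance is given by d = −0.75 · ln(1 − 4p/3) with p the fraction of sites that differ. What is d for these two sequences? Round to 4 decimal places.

0.3335

Mismatches occur at site 8 (A/C), site 13 (A/T), site 15 (G/T), site 17 (C/A), site 18 (C/G), site 19 (C/T), site 25 (C/A).
p = 7/26 = 0.269231.
d = −0.75 · ln(1 − (4/3)·0.269231) = −0.75 · ln(0.641025) = −0.75 · (-0.444687) = 0.3335.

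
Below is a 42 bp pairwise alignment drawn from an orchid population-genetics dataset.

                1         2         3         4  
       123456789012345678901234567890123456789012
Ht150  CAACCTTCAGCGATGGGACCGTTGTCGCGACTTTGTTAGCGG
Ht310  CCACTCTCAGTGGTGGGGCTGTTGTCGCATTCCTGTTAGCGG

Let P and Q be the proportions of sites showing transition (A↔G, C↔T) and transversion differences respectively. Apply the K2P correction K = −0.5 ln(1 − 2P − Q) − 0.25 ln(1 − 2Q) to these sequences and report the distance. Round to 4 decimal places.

0.3960

Mismatches occur at site 2 (A/C, transversion), site 5 (C/T, transition), site 6 (T/C, transition), site 11 (C/T, transition), site 13 (A/G, transition), site 18 (A/G, transition), site 20 (C/T, transition), site 29 (G/A, transition), site 30 (A/T, transversion), site 31 (C/T, transition), site 32 (T/C, transition), site 33 (T/C, transition).
Of the 12 differences, 10 transitions and 2 transversions over 42 sites: P = 10/42 = 0.238095, Q = 2/42 = 0.047619.
d = −0.5·ln(0.476191) − 0.25·ln(0.904762) = −0.5·(-0.741936) − 0.25·(-0.100083) = 0.3960.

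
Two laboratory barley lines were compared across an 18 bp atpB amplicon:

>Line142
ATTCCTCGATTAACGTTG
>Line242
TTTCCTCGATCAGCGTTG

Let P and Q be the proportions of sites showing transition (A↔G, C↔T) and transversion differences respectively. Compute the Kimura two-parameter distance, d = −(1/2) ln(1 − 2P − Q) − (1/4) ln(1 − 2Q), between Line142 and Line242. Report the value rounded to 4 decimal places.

Differing sites — 1:A/T (Tv); 11:T/C (Ti); 13:A/G (Ti).
Of the 3 differences, 2 transitions and 1 transversion over 18 sites: P = 2/18 = 0.111111, Q = 1/18 = 0.055556.
d = −0.5·ln(0.722222) − 0.25·ln(0.888888) = −0.5·(-0.325423) − 0.25·(-0.117784) = 0.1922.

0.1922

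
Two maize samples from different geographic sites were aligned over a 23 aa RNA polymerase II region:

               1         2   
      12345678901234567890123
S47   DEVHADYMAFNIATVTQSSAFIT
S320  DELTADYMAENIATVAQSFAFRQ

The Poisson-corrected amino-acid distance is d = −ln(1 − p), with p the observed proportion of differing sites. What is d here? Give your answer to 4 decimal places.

0.3629

Mismatches occur at site 3 (V→L), site 4 (H→T), site 10 (F→E), site 16 (T→A), site 19 (S→F), site 22 (I→R), site 23 (T→Q).
p = 7/23 = 0.304348.
d = −ln(1 − 0.304348) = −ln(0.695652) = 0.3629.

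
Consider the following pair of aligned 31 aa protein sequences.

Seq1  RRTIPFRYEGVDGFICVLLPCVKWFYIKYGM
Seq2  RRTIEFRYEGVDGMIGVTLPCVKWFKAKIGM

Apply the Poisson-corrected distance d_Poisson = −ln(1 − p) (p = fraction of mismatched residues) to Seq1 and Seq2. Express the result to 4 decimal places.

Mismatches occur at site 5 (P→E), site 14 (F→M), site 16 (C→G), site 18 (L→T), site 26 (Y→K), site 27 (I→A), site 29 (Y→I).
p = 7/31 = 0.225806.
d = −ln(1 − 0.225806) = −ln(0.774194) = 0.2559.

0.2559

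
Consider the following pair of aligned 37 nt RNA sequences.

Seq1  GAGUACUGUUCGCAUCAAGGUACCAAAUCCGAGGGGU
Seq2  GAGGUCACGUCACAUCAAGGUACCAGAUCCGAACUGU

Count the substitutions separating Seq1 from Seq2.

The sequences differ at positions 4 (U/G), 5 (A/U), 7 (U/A), 8 (G/C), 9 (U/G), 12 (G/A), 26 (A/G), 33 (G/A), 34 (G/C), 35 (G/U).
That gives 10 mismatches out of 37 aligned sites, so the Hamming distance is 10.

10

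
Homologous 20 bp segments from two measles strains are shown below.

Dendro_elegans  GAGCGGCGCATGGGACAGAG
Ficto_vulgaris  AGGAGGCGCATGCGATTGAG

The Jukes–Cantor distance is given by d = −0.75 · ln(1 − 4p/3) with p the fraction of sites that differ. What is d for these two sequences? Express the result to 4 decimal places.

The sequences differ at positions 1 (G/A), 2 (A/G), 4 (C/A), 13 (G/C), 16 (C/T), 17 (A/T).
p = 6/20 = 0.300000.
d = −0.75 · ln(1 − (4/3)·0.300000) = −0.75 · ln(0.600000) = −0.75 · (-0.510826) = 0.3831.

0.3831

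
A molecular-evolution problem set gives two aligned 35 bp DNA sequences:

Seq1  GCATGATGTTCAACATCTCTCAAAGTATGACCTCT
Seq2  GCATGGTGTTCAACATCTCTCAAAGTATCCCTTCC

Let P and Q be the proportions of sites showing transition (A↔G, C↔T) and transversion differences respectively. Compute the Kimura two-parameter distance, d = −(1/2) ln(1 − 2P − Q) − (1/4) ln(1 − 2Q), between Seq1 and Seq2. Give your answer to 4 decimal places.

0.1601

Mismatches occur at site 6 (A↔G, transition), site 29 (G↔C, transversion), site 30 (A↔C, transversion), site 32 (C↔T, transition), site 35 (T↔C, transition).
Of the 5 differences, 3 transitions and 2 transversions over 35 sites: P = 3/35 = 0.085714, Q = 2/35 = 0.057143.
d = −0.5·ln(0.771429) − 0.25·ln(0.885714) = −0.5·(-0.259511) − 0.25·(-0.121361) = 0.1601.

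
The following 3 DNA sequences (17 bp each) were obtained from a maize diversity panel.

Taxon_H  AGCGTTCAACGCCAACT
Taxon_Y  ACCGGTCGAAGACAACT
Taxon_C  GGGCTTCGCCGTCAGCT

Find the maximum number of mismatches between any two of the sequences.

Pairwise Hamming distances:
  Taxon_H vs Taxon_Y: 5
  Taxon_H vs Taxon_C: 7
  Taxon_Y vs Taxon_C: 9
The largest is 9, between Taxon_Y and Taxon_C.

9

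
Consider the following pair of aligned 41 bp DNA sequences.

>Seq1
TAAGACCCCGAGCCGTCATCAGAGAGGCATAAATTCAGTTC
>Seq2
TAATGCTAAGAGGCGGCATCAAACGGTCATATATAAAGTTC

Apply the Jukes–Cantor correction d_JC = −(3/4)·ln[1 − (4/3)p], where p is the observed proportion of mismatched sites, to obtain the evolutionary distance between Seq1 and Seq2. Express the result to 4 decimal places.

Differing sites — 4:G/T; 5:A/G; 7:C/T; 8:C/A; 9:C/A; 13:C/G; 16:T/G; 22:G/A; 24:G/C; 25:A/G; 27:G/T; 32:A/T; 35:T/A; 36:C/A.
p = 14/41 = 0.341463.
d = −0.75 · ln(1 − (4/3)·0.341463) = −0.75 · ln(0.544716) = −0.75 · (-0.607491) = 0.4556.

0.4556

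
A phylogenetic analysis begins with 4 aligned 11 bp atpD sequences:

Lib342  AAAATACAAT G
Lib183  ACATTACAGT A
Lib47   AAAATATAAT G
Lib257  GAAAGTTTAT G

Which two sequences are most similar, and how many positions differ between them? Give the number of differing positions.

Pairwise Hamming distances:
  Lib342 vs Lib183: 4
  Lib342 vs Lib47: 1
  Lib342 vs Lib257: 5
  Lib183 vs Lib47: 5
  Lib183 vs Lib257: 9
  Lib47 vs Lib257: 4
The smallest is 1, between Lib342 and Lib47.

1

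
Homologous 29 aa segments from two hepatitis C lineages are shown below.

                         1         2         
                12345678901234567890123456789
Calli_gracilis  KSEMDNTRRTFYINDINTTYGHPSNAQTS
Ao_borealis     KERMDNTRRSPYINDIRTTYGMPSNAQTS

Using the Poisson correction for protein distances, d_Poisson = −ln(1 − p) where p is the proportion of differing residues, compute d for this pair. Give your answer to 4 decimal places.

0.2318

Mismatches occur at site 2 (S/E), site 3 (E/R), site 10 (T/S), site 11 (F/P), site 17 (N/R), site 22 (H/M).
p = 6/29 = 0.206897.
d = −ln(1 − 0.206897) = −ln(0.793103) = 0.2318.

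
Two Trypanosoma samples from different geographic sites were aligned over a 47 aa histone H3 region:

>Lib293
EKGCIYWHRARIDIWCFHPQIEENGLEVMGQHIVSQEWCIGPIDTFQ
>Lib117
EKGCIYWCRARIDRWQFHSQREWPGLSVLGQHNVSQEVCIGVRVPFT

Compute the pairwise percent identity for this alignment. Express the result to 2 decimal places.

The sequences differ at positions 8 (H/C), 14 (I/R), 16 (C/Q), 19 (P/S), 21 (I/R), 23 (E/W), 24 (N/P), 27 (E/S), 29 (M/L), 33 (I/N), 38 (W/V), 42 (P/V), 43 (I/R), 44 (D/V), 45 (T/P), 47 (Q/T).
31 of the 47 sites match, so the percent identity is 31/47 × 100 = 65.96%.

65.96%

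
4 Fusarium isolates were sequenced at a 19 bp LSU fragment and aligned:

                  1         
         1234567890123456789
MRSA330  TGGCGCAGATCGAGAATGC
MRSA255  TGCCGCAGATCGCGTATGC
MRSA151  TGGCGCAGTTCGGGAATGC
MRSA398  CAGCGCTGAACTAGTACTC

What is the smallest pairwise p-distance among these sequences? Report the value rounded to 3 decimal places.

0.105

Pairwise Hamming distances:
  MRSA330 vs MRSA255: 3
  MRSA330 vs MRSA151: 2
  MRSA330 vs MRSA398: 8
  MRSA255 vs MRSA151: 4
  MRSA255 vs MRSA398: 9
  MRSA151 vs MRSA398: 10
The smallest is 2 mismatches, between MRSA330 and MRSA151; p = 2/19 = 0.105.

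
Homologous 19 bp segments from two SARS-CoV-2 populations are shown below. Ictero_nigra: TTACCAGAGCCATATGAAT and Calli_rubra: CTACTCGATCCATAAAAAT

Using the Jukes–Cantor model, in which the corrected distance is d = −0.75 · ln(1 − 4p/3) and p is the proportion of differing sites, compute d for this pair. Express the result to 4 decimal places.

0.4099

Differing sites — 1:T/C; 5:C/T; 6:A/C; 9:G/T; 15:T/A; 16:G/A.
p = 6/19 = 0.315789.
d = −0.75 · ln(1 − (4/3)·0.315789) = −0.75 · ln(0.578948) = −0.75 · (-0.546543) = 0.4099.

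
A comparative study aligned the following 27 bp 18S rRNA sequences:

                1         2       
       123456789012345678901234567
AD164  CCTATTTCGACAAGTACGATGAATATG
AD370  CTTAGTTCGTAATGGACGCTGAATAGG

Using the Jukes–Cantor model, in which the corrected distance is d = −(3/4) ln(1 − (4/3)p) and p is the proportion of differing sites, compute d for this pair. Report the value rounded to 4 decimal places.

The sequences differ at positions 2 (C/T), 5 (T/G), 10 (A/T), 11 (C/A), 13 (A/T), 15 (T/G), 19 (A/C), 26 (T/G).
p = 8/27 = 0.296296.
d = −0.75 · ln(1 − (4/3)·0.296296) = −0.75 · ln(0.604939) = −0.75 · (-0.502628) = 0.3770.

0.3770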